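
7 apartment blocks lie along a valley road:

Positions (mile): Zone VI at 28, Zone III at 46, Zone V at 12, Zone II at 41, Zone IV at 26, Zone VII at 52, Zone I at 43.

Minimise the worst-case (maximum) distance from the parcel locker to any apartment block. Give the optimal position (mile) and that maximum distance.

The 1-center on a line is the midpoint of the two extreme points: leftmost at 12, rightmost at 52.
Optimal location = (12 + 52)/2 = 32; maximum distance = (52 − 12)/2 = 20.

location 32, max distance 20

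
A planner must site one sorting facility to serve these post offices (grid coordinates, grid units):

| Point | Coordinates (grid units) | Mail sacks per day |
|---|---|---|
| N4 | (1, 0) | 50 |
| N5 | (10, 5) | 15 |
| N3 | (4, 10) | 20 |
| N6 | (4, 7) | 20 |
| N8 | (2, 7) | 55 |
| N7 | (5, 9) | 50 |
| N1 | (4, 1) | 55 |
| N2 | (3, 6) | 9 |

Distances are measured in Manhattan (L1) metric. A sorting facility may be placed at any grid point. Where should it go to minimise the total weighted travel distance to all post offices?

Manhattan distance separates: Σwᵢ(|x−xᵢ|+|y−yᵢ|) = Σwᵢ|x−xᵢ| + Σwᵢ|y−yᵢ|, so x and y are optimised independently as 1-D weighted medians.
Total weight W = 274; half = 137.
x-coordinate, sorted with cumulative weight:
  x=1 (N4, w=50) cum 50
  x=2 (N8, w=55) cum 105
  x=3 (N2, w=9) cum 114
  x=4 (N3, w=20) cum 134
  x=4 (N6, w=20) cum 154  ← median
  x=4 (N1, w=55) cum 209
  x=5 (N7, w=50) cum 259
  x=10 (N5, w=15) cum 274
⇒ x* = 4
y-coordinate, sorted with cumulative weight:
  y=0 (N4, w=50) cum 50
  y=1 (N1, w=55) cum 105
  y=5 (N5, w=15) cum 120
  y=6 (N2, w=9) cum 129
  y=7 (N6, w=20) cum 149  ← median
  y=7 (N8, w=55) cum 204
  y=9 (N7, w=50) cum 254
  y=10 (N3, w=20) cum 274
⇒ y* = 7

(4, 7)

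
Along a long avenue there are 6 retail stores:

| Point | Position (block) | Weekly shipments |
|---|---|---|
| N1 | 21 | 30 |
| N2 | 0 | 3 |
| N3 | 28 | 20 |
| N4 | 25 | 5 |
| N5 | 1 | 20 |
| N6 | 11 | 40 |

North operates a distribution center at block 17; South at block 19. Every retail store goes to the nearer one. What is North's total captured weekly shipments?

63

The indifferent point is the midpoint (17+19)/2 = 18; retail stores left of it (closer to North at 17) go to North, those right go to South.
  N2 at 0 (w=3) → North
  N5 at 1 (w=20) → North
  N6 at 11 (w=40) → North
  N1 at 21 (w=30) → South
  N4 at 25 (w=5) → South
  N3 at 28 (w=20) → South
North captures 63; South captures 55.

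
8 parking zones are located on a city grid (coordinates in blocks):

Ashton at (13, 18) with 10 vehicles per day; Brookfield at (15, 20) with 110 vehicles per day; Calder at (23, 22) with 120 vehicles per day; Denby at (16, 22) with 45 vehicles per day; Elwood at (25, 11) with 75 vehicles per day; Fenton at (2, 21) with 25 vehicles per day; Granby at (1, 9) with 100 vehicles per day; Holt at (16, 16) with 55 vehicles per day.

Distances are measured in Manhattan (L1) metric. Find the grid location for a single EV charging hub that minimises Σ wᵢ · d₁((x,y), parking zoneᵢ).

(16, 20)

Manhattan distance separates: Σwᵢ(|x−xᵢ|+|y−yᵢ|) = Σwᵢ|x−xᵢ| + Σwᵢ|y−yᵢ|, so x and y are optimised independently as 1-D weighted medians.
Total weight W = 540; half = 270.
x-coordinate, sorted with cumulative weight:
  x=1 (Granby, w=100) cum 100
  x=2 (Fenton, w=25) cum 125
  x=13 (Ashton, w=10) cum 135
  x=15 (Brookfield, w=110) cum 245
  x=16 (Denby, w=45) cum 290  ← median
  x=16 (Holt, w=55) cum 345
  x=23 (Calder, w=120) cum 465
  x=25 (Elwood, w=75) cum 540
⇒ x* = 16
y-coordinate, sorted with cumulative weight:
  y=9 (Granby, w=100) cum 100
  y=11 (Elwood, w=75) cum 175
  y=16 (Holt, w=55) cum 230
  y=18 (Ashton, w=10) cum 240
  y=20 (Brookfield, w=110) cum 350  ← median
  y=21 (Fenton, w=25) cum 375
  y=22 (Calder, w=120) cum 495
  y=22 (Denby, w=45) cum 540
⇒ y* = 20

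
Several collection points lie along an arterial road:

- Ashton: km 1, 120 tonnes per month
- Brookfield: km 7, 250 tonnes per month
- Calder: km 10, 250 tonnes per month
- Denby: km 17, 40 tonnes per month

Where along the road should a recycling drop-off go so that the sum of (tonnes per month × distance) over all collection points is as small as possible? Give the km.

x = 7

For a sum of weighted absolute distances on a line, the optimum is the weighted median (not the mean). Total weight W = 660; half-weight = 330.
Sort by position and accumulate weight:
  km 1 (Ashton, w=120) → cum 120
  km 7 (Brookfield, w=250) → cum 370  ≥ 330 → median here
  km 10 (Calder, w=250) → cum 620
  km 17 (Denby, w=40) → cum 660
Optimal location: km 7.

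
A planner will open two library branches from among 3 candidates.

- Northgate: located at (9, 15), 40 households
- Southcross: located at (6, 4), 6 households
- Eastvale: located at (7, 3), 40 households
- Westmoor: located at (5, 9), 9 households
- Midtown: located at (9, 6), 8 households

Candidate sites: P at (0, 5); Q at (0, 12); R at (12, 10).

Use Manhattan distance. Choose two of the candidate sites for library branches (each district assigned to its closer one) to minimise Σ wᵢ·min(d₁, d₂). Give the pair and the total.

Evaluate every pair (each demand assigned to the nearer of the two):
  {P, R}: total = 850
  {Q, R}: total = 1000
  {P, Q}: total = 1034
Best pair: {P, R} with total 850.

{P, R}, total 850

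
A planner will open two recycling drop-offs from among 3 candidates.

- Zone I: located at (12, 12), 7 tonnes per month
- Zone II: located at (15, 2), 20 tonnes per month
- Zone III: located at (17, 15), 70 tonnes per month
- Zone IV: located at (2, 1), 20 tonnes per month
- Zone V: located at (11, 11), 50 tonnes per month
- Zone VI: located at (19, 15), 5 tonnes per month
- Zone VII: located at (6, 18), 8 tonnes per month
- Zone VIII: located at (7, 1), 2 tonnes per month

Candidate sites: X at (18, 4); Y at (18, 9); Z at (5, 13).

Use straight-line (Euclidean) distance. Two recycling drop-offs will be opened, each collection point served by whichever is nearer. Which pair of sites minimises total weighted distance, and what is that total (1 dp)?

{Y, Z}, total 1284.2

Evaluate every pair (each demand assigned to the nearer of the two):
  {Y, Z}: total = 1284.2
  {X, Y}: total = 1407.7
  {X, Z}: total = 1577.2
Best pair: {Y, Z} with total 1284.2.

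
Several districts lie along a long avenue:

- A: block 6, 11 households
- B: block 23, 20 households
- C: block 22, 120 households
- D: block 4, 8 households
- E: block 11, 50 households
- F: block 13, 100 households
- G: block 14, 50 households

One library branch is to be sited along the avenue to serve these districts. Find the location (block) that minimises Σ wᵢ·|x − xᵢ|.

x = 14

For a sum of weighted absolute distances on a line, the optimum is the weighted median (not the mean). Total weight W = 359; half-weight = 179.5.
Sort by position and accumulate weight:
  block 4 (D, w=8) → cum 8
  block 6 (A, w=11) → cum 19
  block 11 (E, w=50) → cum 69
  block 13 (F, w=100) → cum 169
  block 14 (G, w=50) → cum 219  ≥ 179.5 → median here
  block 22 (C, w=120) → cum 339
  block 23 (B, w=20) → cum 359
Optimal location: block 14.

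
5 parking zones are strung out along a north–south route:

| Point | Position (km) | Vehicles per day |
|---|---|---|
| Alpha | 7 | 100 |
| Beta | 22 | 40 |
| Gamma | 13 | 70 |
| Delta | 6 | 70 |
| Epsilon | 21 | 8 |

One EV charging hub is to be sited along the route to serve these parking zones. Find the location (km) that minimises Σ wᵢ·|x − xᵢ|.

For a sum of weighted absolute distances on a line, the optimum is the weighted median (not the mean). Total weight W = 288; half-weight = 144.
Sort by position and accumulate weight:
  km 6 (Delta, w=70) → cum 70
  km 7 (Alpha, w=100) → cum 170  ≥ 144 → median here
  km 13 (Gamma, w=70) → cum 240
  km 21 (Epsilon, w=8) → cum 248
  km 22 (Beta, w=40) → cum 288
Optimal location: km 7.

x = 7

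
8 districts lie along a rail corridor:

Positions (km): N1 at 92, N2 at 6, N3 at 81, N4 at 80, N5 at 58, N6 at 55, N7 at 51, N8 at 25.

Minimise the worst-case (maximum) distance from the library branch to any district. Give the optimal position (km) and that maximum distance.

The 1-center on a line is the midpoint of the two extreme points: leftmost at 6, rightmost at 92.
Optimal location = (6 + 92)/2 = 49; maximum distance = (92 − 6)/2 = 43.

location 49, max distance 43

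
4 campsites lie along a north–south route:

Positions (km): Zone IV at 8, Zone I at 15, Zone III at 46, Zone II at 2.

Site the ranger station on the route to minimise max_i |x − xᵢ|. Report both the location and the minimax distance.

location 24, max distance 22

The 1-center on a line is the midpoint of the two extreme points: leftmost at 2, rightmost at 46.
Optimal location = (2 + 46)/2 = 24; maximum distance = (46 − 2)/2 = 22.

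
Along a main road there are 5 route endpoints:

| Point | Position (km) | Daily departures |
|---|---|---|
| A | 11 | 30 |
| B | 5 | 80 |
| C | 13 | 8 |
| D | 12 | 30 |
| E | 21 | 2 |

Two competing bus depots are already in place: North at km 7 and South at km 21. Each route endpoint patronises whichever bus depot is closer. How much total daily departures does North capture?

The indifferent point is the midpoint (7+21)/2 = 14; route endpoints left of it (closer to North at 7) go to North, those right go to South.
  B at 5 (w=80) → North
  A at 11 (w=30) → North
  D at 12 (w=30) → North
  C at 13 (w=8) → North
  E at 21 (w=2) → South
North captures 148; South captures 2.

148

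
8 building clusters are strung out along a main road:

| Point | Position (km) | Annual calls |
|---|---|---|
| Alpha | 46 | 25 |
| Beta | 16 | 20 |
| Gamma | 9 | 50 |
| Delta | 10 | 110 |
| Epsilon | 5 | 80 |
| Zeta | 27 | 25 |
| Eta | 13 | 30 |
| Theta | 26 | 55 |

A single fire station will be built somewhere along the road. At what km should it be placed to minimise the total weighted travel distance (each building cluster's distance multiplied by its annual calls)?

For a sum of weighted absolute distances on a line, the optimum is the weighted median (not the mean). Total weight W = 395; half-weight = 197.5.
Sort by position and accumulate weight:
  km 5 (Epsilon, w=80) → cum 80
  km 9 (Gamma, w=50) → cum 130
  km 10 (Delta, w=110) → cum 240  ≥ 197.5 → median here
  km 13 (Eta, w=30) → cum 270
  km 16 (Beta, w=20) → cum 290
  km 26 (Theta, w=55) → cum 345
  km 27 (Zeta, w=25) → cum 370
  km 46 (Alpha, w=25) → cum 395
Optimal location: km 10.

x = 10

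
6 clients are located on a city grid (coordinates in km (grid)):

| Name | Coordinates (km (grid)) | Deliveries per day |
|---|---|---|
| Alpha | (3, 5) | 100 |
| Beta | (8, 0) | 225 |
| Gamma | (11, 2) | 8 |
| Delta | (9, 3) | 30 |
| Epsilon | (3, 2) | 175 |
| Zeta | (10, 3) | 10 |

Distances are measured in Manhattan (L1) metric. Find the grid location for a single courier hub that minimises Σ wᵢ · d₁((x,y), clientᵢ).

Manhattan distance separates: Σwᵢ(|x−xᵢ|+|y−yᵢ|) = Σwᵢ|x−xᵢ| + Σwᵢ|y−yᵢ|, so x and y are optimised independently as 1-D weighted medians.
Total weight W = 548; half = 274.
x-coordinate, sorted with cumulative weight:
  x=3 (Alpha, w=100) cum 100
  x=3 (Epsilon, w=175) cum 275  ← median
  x=8 (Beta, w=225) cum 500
  x=9 (Delta, w=30) cum 530
  x=10 (Zeta, w=10) cum 540
  x=11 (Gamma, w=8) cum 548
⇒ x* = 3
y-coordinate, sorted with cumulative weight:
  y=0 (Beta, w=225) cum 225
  y=2 (Gamma, w=8) cum 233
  y=2 (Epsilon, w=175) cum 408  ← median
  y=3 (Delta, w=30) cum 438
  y=3 (Zeta, w=10) cum 448
  y=5 (Alpha, w=100) cum 548
⇒ y* = 2

(3, 2)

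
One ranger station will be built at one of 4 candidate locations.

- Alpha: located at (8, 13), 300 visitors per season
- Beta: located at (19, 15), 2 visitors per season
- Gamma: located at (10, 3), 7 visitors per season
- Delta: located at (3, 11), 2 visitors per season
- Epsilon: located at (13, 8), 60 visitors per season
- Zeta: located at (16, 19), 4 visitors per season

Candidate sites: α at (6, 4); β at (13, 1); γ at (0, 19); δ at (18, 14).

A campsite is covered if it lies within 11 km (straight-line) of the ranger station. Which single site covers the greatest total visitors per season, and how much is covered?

α, covering 369

Coverage radius r = 11 km; a point is covered iff (Δx)²+(Δy)² ≤ 11² = 121.
  α (6, 4): covers {Alpha, Gamma, Delta, Epsilon} → 369
  β (13, 1): covers {Gamma, Epsilon} → 67
  γ (0, 19): covers {Alpha, Delta} → 302
  δ (18, 14): covers {Alpha, Beta, Epsilon, Zeta} → 366
Maximum coverage at α: 369 visitors per season.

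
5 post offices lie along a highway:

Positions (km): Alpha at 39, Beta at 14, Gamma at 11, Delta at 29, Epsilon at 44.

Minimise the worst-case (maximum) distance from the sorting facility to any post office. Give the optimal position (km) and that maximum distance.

The 1-center on a line is the midpoint of the two extreme points: leftmost at 11, rightmost at 44.
Optimal location = (11 + 44)/2 = 27.5; maximum distance = (44 − 11)/2 = 16.5.

location 27.5, max distance 16.5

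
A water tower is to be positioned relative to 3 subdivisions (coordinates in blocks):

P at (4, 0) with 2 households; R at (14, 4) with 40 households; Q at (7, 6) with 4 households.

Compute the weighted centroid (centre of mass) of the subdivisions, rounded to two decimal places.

(12.96, 4.00)

The minimiser of Σwᵢ‖p−pᵢ‖² is the weighted centroid p* = (Σwᵢpᵢ)/(Σwᵢ).
Σwᵢ = 46.
Σwᵢxᵢ = 2·4 + 40·14 + 4·7 = 596.
Σwᵢyᵢ = 2·0 + 40·4 + 4·6 = 184.
x* = 596/46 = 12.96, y* = 184/46 = 4.00.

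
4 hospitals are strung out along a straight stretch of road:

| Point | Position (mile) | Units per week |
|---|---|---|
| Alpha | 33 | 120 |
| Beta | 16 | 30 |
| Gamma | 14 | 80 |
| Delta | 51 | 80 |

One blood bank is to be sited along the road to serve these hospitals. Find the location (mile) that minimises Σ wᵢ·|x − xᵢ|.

For a sum of weighted absolute distances on a line, the optimum is the weighted median (not the mean). Total weight W = 310; half-weight = 155.
Sort by position and accumulate weight:
  mile 14 (Gamma, w=80) → cum 80
  mile 16 (Beta, w=30) → cum 110
  mile 33 (Alpha, w=120) → cum 230  ≥ 155 → median here
  mile 51 (Delta, w=80) → cum 310
Optimal location: mile 33.

x = 33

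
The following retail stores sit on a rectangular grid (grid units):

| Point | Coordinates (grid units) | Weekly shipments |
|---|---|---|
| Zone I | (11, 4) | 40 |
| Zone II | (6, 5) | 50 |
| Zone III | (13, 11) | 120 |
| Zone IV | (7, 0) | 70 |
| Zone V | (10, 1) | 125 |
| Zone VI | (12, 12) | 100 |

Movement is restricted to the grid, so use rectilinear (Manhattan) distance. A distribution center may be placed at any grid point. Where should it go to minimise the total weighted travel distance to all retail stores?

(11, 5)

Manhattan distance separates: Σwᵢ(|x−xᵢ|+|y−yᵢ|) = Σwᵢ|x−xᵢ| + Σwᵢ|y−yᵢ|, so x and y are optimised independently as 1-D weighted medians.
Total weight W = 505; half = 252.5.
x-coordinate, sorted with cumulative weight:
  x=6 (Zone II, w=50) cum 50
  x=7 (Zone IV, w=70) cum 120
  x=10 (Zone V, w=125) cum 245
  x=11 (Zone I, w=40) cum 285  ← median
  x=12 (Zone VI, w=100) cum 385
  x=13 (Zone III, w=120) cum 505
⇒ x* = 11
y-coordinate, sorted with cumulative weight:
  y=0 (Zone IV, w=70) cum 70
  y=1 (Zone V, w=125) cum 195
  y=4 (Zone I, w=40) cum 235
  y=5 (Zone II, w=50) cum 285  ← median
  y=11 (Zone III, w=120) cum 405
  y=12 (Zone VI, w=100) cum 505
⇒ y* = 5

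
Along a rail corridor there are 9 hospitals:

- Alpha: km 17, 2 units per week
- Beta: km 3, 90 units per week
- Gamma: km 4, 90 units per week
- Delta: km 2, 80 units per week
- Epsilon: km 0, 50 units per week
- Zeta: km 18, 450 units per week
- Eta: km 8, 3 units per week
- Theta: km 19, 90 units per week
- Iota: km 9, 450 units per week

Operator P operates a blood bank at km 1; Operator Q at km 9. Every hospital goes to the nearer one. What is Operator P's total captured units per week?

310

The indifferent point is the midpoint (1+9)/2 = 5; hospitals left of it (closer to Operator P at 1) go to Operator P, those right go to Operator Q.
  Epsilon at 0 (w=50) → Operator P
  Delta at 2 (w=80) → Operator P
  Beta at 3 (w=90) → Operator P
  Gamma at 4 (w=90) → Operator P
  Eta at 8 (w=3) → Operator Q
  Iota at 9 (w=450) → Operator Q
  Alpha at 17 (w=2) → Operator Q
  Zeta at 18 (w=450) → Operator Q
  Theta at 19 (w=90) → Operator Q
Operator P captures 310; Operator Q captures 995.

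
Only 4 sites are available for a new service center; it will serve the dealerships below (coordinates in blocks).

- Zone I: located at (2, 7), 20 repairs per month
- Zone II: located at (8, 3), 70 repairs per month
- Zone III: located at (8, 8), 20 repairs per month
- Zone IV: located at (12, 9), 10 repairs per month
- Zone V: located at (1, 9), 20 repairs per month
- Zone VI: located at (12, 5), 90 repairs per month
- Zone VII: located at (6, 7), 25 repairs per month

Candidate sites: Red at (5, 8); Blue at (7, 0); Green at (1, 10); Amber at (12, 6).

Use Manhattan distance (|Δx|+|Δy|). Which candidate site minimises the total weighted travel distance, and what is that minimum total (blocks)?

Total weighted distance at each candidate:
  Red (5, 8): total = 1830
  Blue (7, 0): total = 2240
  Green (1, 10): total = 3020
  Amber (12, 6): total = 1405
Minimum is at Amber with total 1405 blocks.

Amber, total 1405 blocks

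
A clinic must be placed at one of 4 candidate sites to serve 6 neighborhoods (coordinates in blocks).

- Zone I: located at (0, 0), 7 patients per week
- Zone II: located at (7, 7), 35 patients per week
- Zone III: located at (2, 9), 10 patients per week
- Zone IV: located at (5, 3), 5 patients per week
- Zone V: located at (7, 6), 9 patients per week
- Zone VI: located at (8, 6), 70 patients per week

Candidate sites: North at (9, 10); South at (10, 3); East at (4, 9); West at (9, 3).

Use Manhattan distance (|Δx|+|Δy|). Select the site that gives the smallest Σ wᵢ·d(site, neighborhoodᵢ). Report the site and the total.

West, total 769 blocks

Total weighted distance at each candidate:
  North (9, 10): total = 847
  South (10, 3): total = 905
  East (4, 9): total = 865
  West (9, 3): total = 769
Minimum is at West with total 769 blocks.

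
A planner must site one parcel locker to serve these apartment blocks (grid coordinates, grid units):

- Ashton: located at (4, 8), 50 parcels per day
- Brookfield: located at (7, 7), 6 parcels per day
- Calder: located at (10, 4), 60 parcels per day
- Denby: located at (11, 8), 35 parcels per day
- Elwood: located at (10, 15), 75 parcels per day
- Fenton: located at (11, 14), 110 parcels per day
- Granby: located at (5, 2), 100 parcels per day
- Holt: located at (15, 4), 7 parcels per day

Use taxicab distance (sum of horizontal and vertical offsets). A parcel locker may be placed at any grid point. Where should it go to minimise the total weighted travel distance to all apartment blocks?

(10, 8)

Manhattan distance separates: Σwᵢ(|x−xᵢ|+|y−yᵢ|) = Σwᵢ|x−xᵢ| + Σwᵢ|y−yᵢ|, so x and y are optimised independently as 1-D weighted medians.
Total weight W = 443; half = 221.5.
x-coordinate, sorted with cumulative weight:
  x=4 (Ashton, w=50) cum 50
  x=5 (Granby, w=100) cum 150
  x=7 (Brookfield, w=6) cum 156
  x=10 (Calder, w=60) cum 216
  x=10 (Elwood, w=75) cum 291  ← median
  x=11 (Denby, w=35) cum 326
  x=11 (Fenton, w=110) cum 436
  x=15 (Holt, w=7) cum 443
⇒ x* = 10
y-coordinate, sorted with cumulative weight:
  y=2 (Granby, w=100) cum 100
  y=4 (Calder, w=60) cum 160
  y=4 (Holt, w=7) cum 167
  y=7 (Brookfield, w=6) cum 173
  y=8 (Ashton, w=50) cum 223  ← median
  y=8 (Denby, w=35) cum 258
  y=14 (Fenton, w=110) cum 368
  y=15 (Elwood, w=75) cum 443
⇒ y* = 8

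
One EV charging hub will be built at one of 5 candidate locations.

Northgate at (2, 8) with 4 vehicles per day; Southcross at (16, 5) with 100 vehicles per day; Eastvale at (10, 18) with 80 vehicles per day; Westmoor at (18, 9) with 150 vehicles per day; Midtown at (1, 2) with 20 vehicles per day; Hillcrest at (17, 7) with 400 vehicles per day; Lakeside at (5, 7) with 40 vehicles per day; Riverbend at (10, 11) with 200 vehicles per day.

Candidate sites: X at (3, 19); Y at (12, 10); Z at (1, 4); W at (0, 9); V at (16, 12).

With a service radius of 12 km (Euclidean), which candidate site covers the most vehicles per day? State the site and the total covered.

Y, covering 974

Coverage radius r = 12 km; a point is covered iff (Δx)²+(Δy)² ≤ 12² = 144.
  X (3, 19): covers {Northgate, Eastvale, Riverbend} → 284
  Y (12, 10): covers {Northgate, Southcross, Eastvale, Westmoor, Hillcrest, Lakeside, Riverbend} → 974
  Z (1, 4): covers {Northgate, Midtown, Lakeside, Riverbend} → 264
  W (0, 9): covers {Northgate, Midtown, Lakeside, Riverbend} → 264
  V (16, 12): covers {Southcross, Eastvale, Westmoor, Hillcrest, Riverbend} → 930
Maximum coverage at Y: 974 vehicles per day.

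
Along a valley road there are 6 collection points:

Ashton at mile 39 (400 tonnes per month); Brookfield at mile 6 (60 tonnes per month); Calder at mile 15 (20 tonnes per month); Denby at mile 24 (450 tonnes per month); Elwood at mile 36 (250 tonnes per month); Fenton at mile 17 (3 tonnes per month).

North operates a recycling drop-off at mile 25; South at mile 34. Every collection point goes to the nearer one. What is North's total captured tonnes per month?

The indifferent point is the midpoint (25+34)/2 = 29.5; collection points left of it (closer to North at 25) go to North, those right go to South.
  Brookfield at 6 (w=60) → North
  Calder at 15 (w=20) → North
  Fenton at 17 (w=3) → North
  Denby at 24 (w=450) → North
  Elwood at 36 (w=250) → South
  Ashton at 39 (w=400) → South
North captures 533; South captures 650.

533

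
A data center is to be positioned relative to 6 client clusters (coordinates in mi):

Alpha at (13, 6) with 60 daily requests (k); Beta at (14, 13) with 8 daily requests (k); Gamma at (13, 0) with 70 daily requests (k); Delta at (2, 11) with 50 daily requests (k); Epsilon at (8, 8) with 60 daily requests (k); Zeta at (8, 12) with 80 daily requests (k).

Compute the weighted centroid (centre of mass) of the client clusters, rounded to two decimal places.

The minimiser of Σwᵢ‖p−pᵢ‖² is the weighted centroid p* = (Σwᵢpᵢ)/(Σwᵢ).
Σwᵢ = 328.
Σwᵢxᵢ = 60·13 + 8·14 + 70·13 + 50·2 + 60·8 + 80·8 = 3022.
Σwᵢyᵢ = 60·6 + 8·13 + 70·0 + 50·11 + 60·8 + 80·12 = 2454.
x* = 3022/328 = 9.21, y* = 2454/328 = 7.48.

(9.21, 7.48)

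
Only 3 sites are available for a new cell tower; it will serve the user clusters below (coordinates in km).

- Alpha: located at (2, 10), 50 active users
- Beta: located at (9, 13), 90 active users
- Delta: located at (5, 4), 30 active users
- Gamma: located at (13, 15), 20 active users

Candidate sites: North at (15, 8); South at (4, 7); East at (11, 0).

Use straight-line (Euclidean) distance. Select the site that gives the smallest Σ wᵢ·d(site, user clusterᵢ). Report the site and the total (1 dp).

South, total 1218.9 km

Total weighted distance at each candidate:
  North (15, 8): total = 1829.3
  South (4, 7): total = 1218.9
  East (11, 0): total = 2375.4
Minimum is at South with total 1218.9 km.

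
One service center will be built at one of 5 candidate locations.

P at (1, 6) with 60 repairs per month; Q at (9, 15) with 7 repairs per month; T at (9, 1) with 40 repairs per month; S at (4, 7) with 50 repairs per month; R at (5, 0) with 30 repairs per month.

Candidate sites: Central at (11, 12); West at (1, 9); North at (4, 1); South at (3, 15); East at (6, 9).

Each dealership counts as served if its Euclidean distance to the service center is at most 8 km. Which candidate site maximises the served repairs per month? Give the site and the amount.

North, covering 180

Coverage radius r = 8 km; a point is covered iff (Δx)²+(Δy)² ≤ 8² = 64.
  Central (11, 12): covers {Q} → 7
  West (1, 9): covers {P, S} → 110
  North (4, 1): covers {P, T, S, R} → 180
  South (3, 15): covers {Q} → 7
  East (6, 9): covers {P, Q, S} → 117
Maximum coverage at North: 180 repairs per month.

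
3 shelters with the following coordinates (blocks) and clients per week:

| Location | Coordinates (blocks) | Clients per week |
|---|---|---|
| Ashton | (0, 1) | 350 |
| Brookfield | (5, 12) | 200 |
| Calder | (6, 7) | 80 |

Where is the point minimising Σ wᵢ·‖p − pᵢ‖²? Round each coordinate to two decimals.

The minimiser of Σwᵢ‖p−pᵢ‖² is the weighted centroid p* = (Σwᵢpᵢ)/(Σwᵢ).
Σwᵢ = 630.
Σwᵢxᵢ = 350·0 + 200·5 + 80·6 = 1480.
Σwᵢyᵢ = 350·1 + 200·12 + 80·7 = 3310.
x* = 1480/630 = 2.35, y* = 3310/630 = 5.25.

(2.35, 5.25)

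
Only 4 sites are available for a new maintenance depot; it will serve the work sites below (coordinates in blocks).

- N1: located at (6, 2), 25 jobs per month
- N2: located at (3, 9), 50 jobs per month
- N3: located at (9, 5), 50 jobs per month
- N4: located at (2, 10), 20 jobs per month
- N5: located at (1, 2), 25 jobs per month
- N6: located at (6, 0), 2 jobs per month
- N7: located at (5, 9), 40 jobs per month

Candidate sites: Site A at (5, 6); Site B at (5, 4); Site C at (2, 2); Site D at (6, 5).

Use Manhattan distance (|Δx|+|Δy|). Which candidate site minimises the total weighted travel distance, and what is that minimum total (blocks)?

Site A, total 1099 blocks

Total weighted distance at each candidate:
  Site A (5, 6): total = 1099
  Site B (5, 4): total = 1215
  Site C (2, 2): total = 1597
  Site D (6, 5): total = 1165
Minimum is at Site A with total 1099 blocks.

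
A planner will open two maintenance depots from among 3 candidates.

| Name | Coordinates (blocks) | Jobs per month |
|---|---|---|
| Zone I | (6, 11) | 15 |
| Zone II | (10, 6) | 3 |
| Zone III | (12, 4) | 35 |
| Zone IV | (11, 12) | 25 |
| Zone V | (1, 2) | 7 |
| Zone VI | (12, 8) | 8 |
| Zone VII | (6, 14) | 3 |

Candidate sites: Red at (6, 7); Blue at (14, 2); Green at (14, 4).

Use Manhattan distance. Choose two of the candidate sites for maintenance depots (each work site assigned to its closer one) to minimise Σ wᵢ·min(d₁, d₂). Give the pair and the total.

Evaluate every pair (each demand assigned to the nearer of the two):
  {Red, Green}: total = 534
  {Red, Blue}: total = 612
  {Blue, Green}: total = 781
Best pair: {Red, Green} with total 534.

{Red, Green}, total 534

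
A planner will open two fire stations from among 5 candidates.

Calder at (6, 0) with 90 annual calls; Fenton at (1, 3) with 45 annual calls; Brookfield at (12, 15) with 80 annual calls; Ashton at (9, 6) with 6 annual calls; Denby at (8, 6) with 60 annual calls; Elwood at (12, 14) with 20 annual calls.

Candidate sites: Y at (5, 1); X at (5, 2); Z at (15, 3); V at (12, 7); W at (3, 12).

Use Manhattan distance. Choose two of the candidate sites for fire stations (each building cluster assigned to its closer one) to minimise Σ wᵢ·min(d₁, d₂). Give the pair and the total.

{Y, V}, total 1554

Evaluate every pair (each demand assigned to the nearer of the two):
  {Y, V}: total = 1554
  {X, V}: total = 1599
  {X, W}: total = 2143
  {Y, W}: total = 2164
  {X, Z}: total = 2443
  {Y, Z}: total = 2464
  {V, W}: total = 2769
  {Z, V}: total = 2814
  {Y, X}: total = 2853
  {Z, W}: total = 3409
Best pair: {Y, V} with total 1554.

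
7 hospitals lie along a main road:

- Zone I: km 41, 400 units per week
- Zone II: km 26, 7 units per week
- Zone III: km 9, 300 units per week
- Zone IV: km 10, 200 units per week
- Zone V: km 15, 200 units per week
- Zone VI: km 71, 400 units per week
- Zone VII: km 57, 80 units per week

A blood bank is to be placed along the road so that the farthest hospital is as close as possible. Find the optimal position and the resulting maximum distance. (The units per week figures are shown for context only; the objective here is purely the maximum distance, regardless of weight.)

The 1-center on a line is the midpoint of the two extreme points: leftmost at 9, rightmost at 71.
Optimal location = (9 + 71)/2 = 40; maximum distance = (71 − 9)/2 = 31.

location 40, max distance 31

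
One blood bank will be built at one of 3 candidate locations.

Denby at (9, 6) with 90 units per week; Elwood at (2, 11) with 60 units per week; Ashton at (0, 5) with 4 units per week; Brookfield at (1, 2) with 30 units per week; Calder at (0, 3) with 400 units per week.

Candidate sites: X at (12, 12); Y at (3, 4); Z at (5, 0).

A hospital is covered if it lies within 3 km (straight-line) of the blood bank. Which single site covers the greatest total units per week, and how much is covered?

Coverage radius r = 3 km; a point is covered iff (Δx)²+(Δy)² ≤ 3² = 9.
  X (12, 12): covers {none} → 0
  Y (3, 4): covers {Brookfield} → 30
  Z (5, 0): covers {none} → 0
Maximum coverage at Y: 30 units per week.

Y, covering 30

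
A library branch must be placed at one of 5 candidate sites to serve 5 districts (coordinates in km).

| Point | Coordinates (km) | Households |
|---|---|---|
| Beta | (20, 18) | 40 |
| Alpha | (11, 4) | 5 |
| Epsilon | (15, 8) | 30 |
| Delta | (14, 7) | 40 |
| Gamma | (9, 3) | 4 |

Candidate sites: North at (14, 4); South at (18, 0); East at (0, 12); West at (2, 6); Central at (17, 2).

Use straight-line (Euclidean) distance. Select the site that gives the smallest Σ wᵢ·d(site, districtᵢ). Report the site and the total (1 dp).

Total weighted distance at each candidate:
  North (14, 4): total = 888.4
  South (18, 0): total = 1381.5
  East (0, 12): total = 2014.5
  West (2, 6): total = 1818.1
  Central (17, 2): total = 1138.0
Minimum is at North with total 888.4 km.

North, total 888.4 km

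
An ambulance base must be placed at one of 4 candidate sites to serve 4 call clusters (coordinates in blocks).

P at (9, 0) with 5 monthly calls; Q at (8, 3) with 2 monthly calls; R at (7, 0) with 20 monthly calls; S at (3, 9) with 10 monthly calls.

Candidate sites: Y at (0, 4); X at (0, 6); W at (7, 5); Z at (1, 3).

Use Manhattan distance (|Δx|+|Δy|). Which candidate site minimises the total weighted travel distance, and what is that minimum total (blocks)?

Total weighted distance at each candidate:
  Y (0, 4): total = 383
  X (0, 6): total = 417
  W (7, 5): total = 221
  Z (1, 3): total = 329
Minimum is at W with total 221 blocks.

W, total 221 blocks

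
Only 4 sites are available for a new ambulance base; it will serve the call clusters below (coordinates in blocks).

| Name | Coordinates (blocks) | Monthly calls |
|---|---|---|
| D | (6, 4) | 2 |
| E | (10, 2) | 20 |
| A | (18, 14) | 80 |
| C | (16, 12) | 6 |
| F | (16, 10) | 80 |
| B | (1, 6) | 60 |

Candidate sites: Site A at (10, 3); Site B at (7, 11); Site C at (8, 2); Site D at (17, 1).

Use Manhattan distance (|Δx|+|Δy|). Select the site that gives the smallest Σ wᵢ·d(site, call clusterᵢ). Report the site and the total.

Total weighted distance at each candidate:
  Site A (10, 3): total = 3400
  Site B (7, 11): total = 2896
  Site C (8, 2): total = 3856
  Site D (17, 1): total = 3440
Minimum is at Site B with total 2896 blocks.

Site B, total 2896 blocks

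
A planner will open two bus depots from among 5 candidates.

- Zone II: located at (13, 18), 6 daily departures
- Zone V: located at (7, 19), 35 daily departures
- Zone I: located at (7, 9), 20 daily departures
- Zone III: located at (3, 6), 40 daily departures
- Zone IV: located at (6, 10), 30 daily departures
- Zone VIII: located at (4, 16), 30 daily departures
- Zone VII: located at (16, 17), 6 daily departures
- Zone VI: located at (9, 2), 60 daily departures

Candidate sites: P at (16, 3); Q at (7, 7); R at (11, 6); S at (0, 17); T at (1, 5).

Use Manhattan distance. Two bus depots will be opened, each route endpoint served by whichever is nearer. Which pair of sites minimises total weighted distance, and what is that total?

Evaluate every pair (each demand assigned to the nearer of the two):
  {Q, S}: total = 1425
  {Q, R}: total = 1680
  {Q, T}: total = 1696
  {R, S}: total = 1735
  {P, Q}: total = 1746
  {S, T}: total = 1925
  {R, T}: total = 2085
  {P, R}: total = 2363
  {P, S}: total = 2363
  {P, T}: total = 2412
Best pair: {Q, S} with total 1425.

{Q, S}, total 1425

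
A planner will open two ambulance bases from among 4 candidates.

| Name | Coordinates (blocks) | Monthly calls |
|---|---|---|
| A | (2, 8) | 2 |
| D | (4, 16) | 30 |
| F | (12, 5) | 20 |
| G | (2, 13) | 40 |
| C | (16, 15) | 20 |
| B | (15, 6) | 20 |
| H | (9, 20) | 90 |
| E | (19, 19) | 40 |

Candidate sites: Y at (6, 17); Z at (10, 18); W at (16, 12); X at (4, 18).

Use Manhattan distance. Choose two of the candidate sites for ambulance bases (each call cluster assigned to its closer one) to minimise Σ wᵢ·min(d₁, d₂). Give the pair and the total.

{Y, W}, total 1796

Evaluate every pair (each demand assigned to the nearer of the two):
  {Y, W}: total = 1796
  {W, X}: total = 1814
  {Z, X}: total = 1854
  {Z, W}: total = 1886
  {Y, Z}: total = 1926
  {Y, X}: total = 2504
Best pair: {Y, W} with total 1796.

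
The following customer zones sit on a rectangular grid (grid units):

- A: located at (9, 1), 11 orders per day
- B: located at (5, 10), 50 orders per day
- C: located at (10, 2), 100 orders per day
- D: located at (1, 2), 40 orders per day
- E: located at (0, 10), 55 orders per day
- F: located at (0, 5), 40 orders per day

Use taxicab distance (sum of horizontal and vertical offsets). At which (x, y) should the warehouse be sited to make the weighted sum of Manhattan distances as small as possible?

Manhattan distance separates: Σwᵢ(|x−xᵢ|+|y−yᵢ|) = Σwᵢ|x−xᵢ| + Σwᵢ|y−yᵢ|, so x and y are optimised independently as 1-D weighted medians.
Total weight W = 296; half = 148.
x-coordinate, sorted with cumulative weight:
  x=0 (E, w=55) cum 55
  x=0 (F, w=40) cum 95
  x=1 (D, w=40) cum 135
  x=5 (B, w=50) cum 185  ← median
  x=9 (A, w=11) cum 196
  x=10 (C, w=100) cum 296
⇒ x* = 5
y-coordinate, sorted with cumulative weight:
  y=1 (A, w=11) cum 11
  y=2 (C, w=100) cum 111
  y=2 (D, w=40) cum 151  ← median
  y=5 (F, w=40) cum 191
  y=10 (B, w=50) cum 241
  y=10 (E, w=55) cum 296
⇒ y* = 2

(5, 2)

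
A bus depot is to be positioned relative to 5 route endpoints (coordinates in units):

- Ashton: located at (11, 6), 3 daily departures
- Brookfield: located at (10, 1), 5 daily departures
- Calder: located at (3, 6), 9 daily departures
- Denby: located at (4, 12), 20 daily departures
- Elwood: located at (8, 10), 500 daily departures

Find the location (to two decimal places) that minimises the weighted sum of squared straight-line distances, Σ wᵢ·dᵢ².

The minimiser of Σwᵢ‖p−pᵢ‖² is the weighted centroid p* = (Σwᵢpᵢ)/(Σwᵢ).
Σwᵢ = 537.
Σwᵢxᵢ = 3·11 + 5·10 + 9·3 + 20·4 + 500·8 = 4190.
Σwᵢyᵢ = 3·6 + 5·1 + 9·6 + 20·12 + 500·10 = 5317.
x* = 4190/537 = 7.80, y* = 5317/537 = 9.90.

(7.80, 9.90)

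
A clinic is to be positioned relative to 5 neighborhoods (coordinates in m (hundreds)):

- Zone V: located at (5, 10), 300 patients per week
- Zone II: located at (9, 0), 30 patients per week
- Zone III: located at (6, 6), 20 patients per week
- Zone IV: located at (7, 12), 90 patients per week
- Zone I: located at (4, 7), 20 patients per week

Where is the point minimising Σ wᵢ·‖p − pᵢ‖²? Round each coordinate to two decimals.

The minimiser of Σwᵢ‖p−pᵢ‖² is the weighted centroid p* = (Σwᵢpᵢ)/(Σwᵢ).
Σwᵢ = 460.
Σwᵢxᵢ = 300·5 + 30·9 + 20·6 + 90·7 + 20·4 = 2600.
Σwᵢyᵢ = 300·10 + 30·0 + 20·6 + 90·12 + 20·7 = 4340.
x* = 2600/460 = 5.65, y* = 4340/460 = 9.43.

(5.65, 9.43)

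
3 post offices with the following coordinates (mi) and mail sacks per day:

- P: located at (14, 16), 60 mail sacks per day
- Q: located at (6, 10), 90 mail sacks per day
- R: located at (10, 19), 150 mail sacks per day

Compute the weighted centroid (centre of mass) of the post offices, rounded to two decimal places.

The minimiser of Σwᵢ‖p−pᵢ‖² is the weighted centroid p* = (Σwᵢpᵢ)/(Σwᵢ).
Σwᵢ = 300.
Σwᵢxᵢ = 60·14 + 90·6 + 150·10 = 2880.
Σwᵢyᵢ = 60·16 + 90·10 + 150·19 = 4710.
x* = 2880/300 = 9.60, y* = 4710/300 = 15.70.

(9.60, 15.70)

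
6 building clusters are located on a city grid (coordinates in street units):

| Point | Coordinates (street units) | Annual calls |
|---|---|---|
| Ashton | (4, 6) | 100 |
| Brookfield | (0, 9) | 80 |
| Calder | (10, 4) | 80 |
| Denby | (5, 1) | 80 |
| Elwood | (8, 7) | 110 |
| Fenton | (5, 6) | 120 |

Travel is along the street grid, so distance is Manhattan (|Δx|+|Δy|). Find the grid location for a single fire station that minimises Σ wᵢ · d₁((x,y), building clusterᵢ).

(5, 6)

Manhattan distance separates: Σwᵢ(|x−xᵢ|+|y−yᵢ|) = Σwᵢ|x−xᵢ| + Σwᵢ|y−yᵢ|, so x and y are optimised independently as 1-D weighted medians.
Total weight W = 570; half = 285.
x-coordinate, sorted with cumulative weight:
  x=0 (Brookfield, w=80) cum 80
  x=4 (Ashton, w=100) cum 180
  x=5 (Denby, w=80) cum 260
  x=5 (Fenton, w=120) cum 380  ← median
  x=8 (Elwood, w=110) cum 490
  x=10 (Calder, w=80) cum 570
⇒ x* = 5
y-coordinate, sorted with cumulative weight:
  y=1 (Denby, w=80) cum 80
  y=4 (Calder, w=80) cum 160
  y=6 (Ashton, w=100) cum 260
  y=6 (Fenton, w=120) cum 380  ← median
  y=7 (Elwood, w=110) cum 490
  y=9 (Brookfield, w=80) cum 570
⇒ y* = 6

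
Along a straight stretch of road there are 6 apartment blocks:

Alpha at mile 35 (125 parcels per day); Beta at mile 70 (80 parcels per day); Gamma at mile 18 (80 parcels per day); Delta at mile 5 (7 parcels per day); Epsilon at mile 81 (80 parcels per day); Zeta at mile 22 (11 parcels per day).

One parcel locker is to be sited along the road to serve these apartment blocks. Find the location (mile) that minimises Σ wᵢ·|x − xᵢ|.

x = 35

For a sum of weighted absolute distances on a line, the optimum is the weighted median (not the mean). Total weight W = 383; half-weight = 191.5.
Sort by position and accumulate weight:
  mile 5 (Delta, w=7) → cum 7
  mile 18 (Gamma, w=80) → cum 87
  mile 22 (Zeta, w=11) → cum 98
  mile 35 (Alpha, w=125) → cum 223  ≥ 191.5 → median here
  mile 70 (Beta, w=80) → cum 303
  mile 81 (Epsilon, w=80) → cum 383
Optimal location: mile 35.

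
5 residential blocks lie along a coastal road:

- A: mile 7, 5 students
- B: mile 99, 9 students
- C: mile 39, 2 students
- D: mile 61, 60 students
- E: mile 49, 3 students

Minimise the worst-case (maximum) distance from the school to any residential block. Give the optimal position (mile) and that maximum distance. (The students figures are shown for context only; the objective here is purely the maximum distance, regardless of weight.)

The 1-center on a line is the midpoint of the two extreme points: leftmost at 7, rightmost at 99.
Optimal location = (7 + 99)/2 = 53; maximum distance = (99 − 7)/2 = 46.

location 53, max distance 46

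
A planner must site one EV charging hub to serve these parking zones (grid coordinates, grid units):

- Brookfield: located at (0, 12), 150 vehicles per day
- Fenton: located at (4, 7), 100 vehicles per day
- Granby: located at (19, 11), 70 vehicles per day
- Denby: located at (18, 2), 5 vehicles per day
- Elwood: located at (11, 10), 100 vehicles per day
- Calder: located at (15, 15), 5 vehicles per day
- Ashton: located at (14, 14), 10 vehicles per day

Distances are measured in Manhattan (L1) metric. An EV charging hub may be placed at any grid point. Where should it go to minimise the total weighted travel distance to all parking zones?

Manhattan distance separates: Σwᵢ(|x−xᵢ|+|y−yᵢ|) = Σwᵢ|x−xᵢ| + Σwᵢ|y−yᵢ|, so x and y are optimised independently as 1-D weighted medians.
Total weight W = 440; half = 220.
x-coordinate, sorted with cumulative weight:
  x=0 (Brookfield, w=150) cum 150
  x=4 (Fenton, w=100) cum 250  ← median
  x=11 (Elwood, w=100) cum 350
  x=14 (Ashton, w=10) cum 360
  x=15 (Calder, w=5) cum 365
  x=18 (Denby, w=5) cum 370
  x=19 (Granby, w=70) cum 440
⇒ x* = 4
y-coordinate, sorted with cumulative weight:
  y=2 (Denby, w=5) cum 5
  y=7 (Fenton, w=100) cum 105
  y=10 (Elwood, w=100) cum 205
  y=11 (Granby, w=70) cum 275  ← median
  y=12 (Brookfield, w=150) cum 425
  y=14 (Ashton, w=10) cum 435
  y=15 (Calder, w=5) cum 440
⇒ y* = 11

(4, 11)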